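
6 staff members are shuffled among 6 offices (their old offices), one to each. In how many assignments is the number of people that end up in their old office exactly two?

135

Choose which 2 of the 6 are fixed: C(6,2) = 15.
The other 4 form a derangement: !4 = 9.
Total: 15 × 9 = 135.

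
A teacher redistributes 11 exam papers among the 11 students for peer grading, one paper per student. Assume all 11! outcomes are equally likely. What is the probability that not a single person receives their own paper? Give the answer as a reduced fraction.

1468457/3991680

Favorable outcomes: !11 = 14684570.
Total outcomes: 11! = 39916800.
Probability = 14684570/39916800 = 1468457/3991680.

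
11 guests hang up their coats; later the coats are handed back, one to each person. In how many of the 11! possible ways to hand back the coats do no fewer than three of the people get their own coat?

3205379

# with exactly i fixed is C(11,i)·!(11-i); sum over i=3..11:
  i=3: C(11,3)·!8 = 165·14833 = 2447445
  i=4: C(11,4)·!7 = 330·1854 = 611820
  i=5: C(11,5)·!6 = 462·265 = 122430
  i=6: C(11,6)·!5 = 462·44 = 20328
  i=7: C(11,7)·!4 = 330·9 = 2970
  i=8: C(11,8)·!3 = 165·2 = 330
  i=9: C(11,9)·!2 = 55·1 = 55
  i=10: C(11,10)·!1 = 11·0 = 0
  i=11: C(11,11)·!0 = 1·1 = 1
Total = 3205379.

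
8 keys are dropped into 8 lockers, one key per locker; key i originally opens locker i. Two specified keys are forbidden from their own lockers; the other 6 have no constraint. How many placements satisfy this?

Inclusion-exclusion on the 2 forbidden self-matches:
Σ_{j=0}^{2} (-1)^j C(2,j)(8-j)!
= C(2,0)·8! - C(2,1)·7! + C(2,2)·6!
= 40320 - 10080 + 720
= 30960

30960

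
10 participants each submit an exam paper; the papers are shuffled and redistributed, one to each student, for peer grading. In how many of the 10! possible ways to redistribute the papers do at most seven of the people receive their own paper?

Sum C(10,i)·!(10-i) for i = 0..7:
  i=0: C(10,0)·!10 = 1·1334961 = 1334961
  i=1: C(10,1)·!9 = 10·133496 = 1334960
  i=2: C(10,2)·!8 = 45·14833 = 667485
  i=3: C(10,3)·!7 = 120·1854 = 222480
  i=4: C(10,4)·!6 = 210·265 = 55650
  i=5: C(10,5)·!5 = 252·44 = 11088
  i=6: C(10,6)·!4 = 210·9 = 1890
  i=7: C(10,7)·!3 = 120·2 = 240
Total = 3628754.

3628754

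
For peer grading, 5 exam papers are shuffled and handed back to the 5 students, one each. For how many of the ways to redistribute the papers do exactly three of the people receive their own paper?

10

Choose which 3 of the 5 are fixed: C(5,3) = 10.
The remaining 2 must be deranged: !2 = 1.
Total: 10 × 1 = 10.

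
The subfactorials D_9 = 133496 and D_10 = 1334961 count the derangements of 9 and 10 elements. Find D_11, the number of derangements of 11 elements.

D_11 = (11-1)·(D_10 + D_9) = 10·(1334961 + 133496) = 10·1468457 = 14684570.

14684570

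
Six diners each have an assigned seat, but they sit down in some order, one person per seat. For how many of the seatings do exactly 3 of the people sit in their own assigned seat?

40

Pick the 3 fixed positions: C(6,3) = 20 ways.
The remaining 3 must be deranged: !3 = 2.
Total: 20 × 2 = 40.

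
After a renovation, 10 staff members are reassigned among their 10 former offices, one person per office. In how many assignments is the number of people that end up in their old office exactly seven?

240

Pick the 7 fixed positions: C(10,7) = 120 ways.
The other 3 form a derangement: !3 = 2.
Total: 120 × 2 = 240.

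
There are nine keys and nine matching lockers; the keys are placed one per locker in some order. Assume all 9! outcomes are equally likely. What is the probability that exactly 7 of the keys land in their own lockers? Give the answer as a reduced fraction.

1/10080

Favorable outcomes: C(9,7)·!2 = 36·1 = 36.
Total outcomes: 9! = 362880.
Probability = 36/362880 = 1/10080.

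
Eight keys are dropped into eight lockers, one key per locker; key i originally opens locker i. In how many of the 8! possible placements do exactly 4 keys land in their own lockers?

630

Pick the 4 fixed positions: C(8,4) = 70 ways.
The other 4 form a derangement: !4 = 9.
Total: 70 × 9 = 630.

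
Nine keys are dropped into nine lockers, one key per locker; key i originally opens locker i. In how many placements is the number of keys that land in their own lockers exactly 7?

Choose which 7 of the 9 are fixed: C(9,7) = 36.
The remaining 2 must be deranged: !2 = 1.
Total: 36 × 1 = 36.

36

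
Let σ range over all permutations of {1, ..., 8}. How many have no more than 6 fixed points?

Sum C(8,i)·!(8-i) for i = 0..6:
  i=0: C(8,0)·!8 = 1·14833 = 14833
  i=1: C(8,1)·!7 = 8·1854 = 14832
  i=2: C(8,2)·!6 = 28·265 = 7420
  i=3: C(8,3)·!5 = 56·44 = 2464
  i=4: C(8,4)·!4 = 70·9 = 630
  i=5: C(8,5)·!3 = 56·2 = 112
  i=6: C(8,6)·!2 = 28·1 = 28
Total = 40319.

40319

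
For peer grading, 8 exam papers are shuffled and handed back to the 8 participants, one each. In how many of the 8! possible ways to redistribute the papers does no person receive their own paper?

14833

The number of derangements of 8 is !8 = Σ_{k=0}^{8} (-1)^k·8!/k!
= 8! - 8!/1! + 8!/2! - 8!/3! + 8!/4! - 8!/5! + 8!/6! - 8!/7! + 8!/8!
= 40320 - 40320 + 20160 - 6720 + 1680 - 336 + 56 - 8 + 1
= 14833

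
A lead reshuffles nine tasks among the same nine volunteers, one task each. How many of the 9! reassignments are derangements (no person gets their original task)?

!9 = 9! · Σ_{k=0}^{9} (-1)^k/k!
= 9! - 9!/1! + 9!/2! - 9!/3! + 9!/4! - 9!/5! + 9!/6! - 9!/7! + 9!/8! - 9!/9!
= 362880 - 362880 + 181440 - 60480 + 15120 - 3024 + 504 - 72 + 9 - 1
= 133496

133496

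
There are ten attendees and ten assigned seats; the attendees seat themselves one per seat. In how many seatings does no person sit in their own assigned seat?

1334961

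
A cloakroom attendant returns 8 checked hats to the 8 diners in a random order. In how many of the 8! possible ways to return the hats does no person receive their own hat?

The subfactorial !8 = [8!/e] (nearest integer).
8! = 40320, and 40320/e ≈ 14832.90, so !8 = 14833.

14833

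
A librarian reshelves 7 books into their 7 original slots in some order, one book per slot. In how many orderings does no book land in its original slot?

The subfactorial !7 = [7!/e] (nearest integer).
7! = 5040, and 5040/e ≈ 1854.11, so !7 = 1854.

1854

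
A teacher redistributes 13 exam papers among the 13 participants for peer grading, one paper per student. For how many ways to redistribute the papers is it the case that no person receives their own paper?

2290792932

!13 = 13! · Σ_{k=0}^{13} (-1)^k/k!
= 13! - 13!/1! + 13!/2! - 13!/3! + 13!/4! - 13!/5! + 13!/6! - 13!/7! + 13!/8! - 13!/9! + 13!/10! - 13!/11! + 13!/12! - 13!/13!
= 6227020800 - 6227020800 + 3113510400 - 1037836800 + 259459200 - 51891840 + 8648640 - 1235520 + 154440 - 17160 + 1716 - 156 + 13 - 1
= 2290792932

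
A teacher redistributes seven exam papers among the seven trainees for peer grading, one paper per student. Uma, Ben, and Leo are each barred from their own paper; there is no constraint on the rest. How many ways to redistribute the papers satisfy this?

Inclusion-exclusion on the 3 forbidden self-matches:
Σ_{j=0}^{3} (-1)^j C(3,j)(7-j)!
= C(3,0)·7! - C(3,1)·6! + C(3,2)·5! - C(3,3)·4!
= 5040 - 2160 + 360 - 24
= 3216

3216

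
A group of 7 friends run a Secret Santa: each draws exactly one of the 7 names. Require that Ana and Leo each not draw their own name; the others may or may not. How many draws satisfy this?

3720

Inclusion-exclusion on the 2 forbidden self-matches:
Σ_{j=0}^{2} (-1)^j C(2,j)(7-j)!
= C(2,0)·7! - C(2,1)·6! + C(2,2)·5!
= 5040 - 1440 + 120
= 3720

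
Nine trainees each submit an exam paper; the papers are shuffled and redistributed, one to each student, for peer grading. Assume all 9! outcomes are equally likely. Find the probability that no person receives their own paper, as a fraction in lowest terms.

16687/45360

Favorable outcomes: !9 = 133496.
Total outcomes: 9! = 362880.
Probability = 133496/362880 = 16687/45360.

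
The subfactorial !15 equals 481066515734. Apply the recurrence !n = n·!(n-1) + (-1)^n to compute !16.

7697064251745

!16 = 16·481066515734 + 1 = 7697064251745.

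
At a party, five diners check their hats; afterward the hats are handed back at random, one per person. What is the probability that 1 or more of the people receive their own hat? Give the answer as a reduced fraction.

19/30

Favorable outcomes: Σ_{i≥1} C(5,i)·!(5-i) = 5·9 + 10·2 + 10·1 + 5·0 + 1·1 = 76.
Total outcomes: 5! = 120.
Probability = 76/120 = 19/30.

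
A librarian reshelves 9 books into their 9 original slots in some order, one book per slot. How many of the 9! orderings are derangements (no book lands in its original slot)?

!9 = 9! · Σ_{k=0}^{9} (-1)^k/k!
= 9! - 9!/1! + 9!/2! - 9!/3! + 9!/4! - 9!/5! + 9!/6! - 9!/7! + 9!/8! - 9!/9!
= 362880 - 362880 + 181440 - 60480 + 15120 - 3024 + 504 - 72 + 9 - 1
= 133496

133496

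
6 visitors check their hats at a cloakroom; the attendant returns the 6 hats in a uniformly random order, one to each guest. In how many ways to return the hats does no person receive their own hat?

Recurrence: !6 = 5·(!5 + !4).
!6 = 5·(44 + 9) = 5·53 = 265

265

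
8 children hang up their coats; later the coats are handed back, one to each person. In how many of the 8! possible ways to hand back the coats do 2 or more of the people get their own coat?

10655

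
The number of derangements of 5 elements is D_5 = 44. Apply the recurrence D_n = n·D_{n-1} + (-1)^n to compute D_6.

D_6 = 6·44 + 1 = 265.

265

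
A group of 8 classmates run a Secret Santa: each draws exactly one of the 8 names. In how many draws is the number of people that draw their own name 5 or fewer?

40291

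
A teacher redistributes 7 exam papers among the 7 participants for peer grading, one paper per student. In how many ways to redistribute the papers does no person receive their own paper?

1854

Recurrence: !7 = 6·(!6 + !5).
!7 = 6·(265 + 44) = 6·309 = 1854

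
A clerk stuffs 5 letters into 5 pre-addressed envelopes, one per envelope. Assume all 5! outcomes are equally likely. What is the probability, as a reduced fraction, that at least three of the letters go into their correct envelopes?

11/120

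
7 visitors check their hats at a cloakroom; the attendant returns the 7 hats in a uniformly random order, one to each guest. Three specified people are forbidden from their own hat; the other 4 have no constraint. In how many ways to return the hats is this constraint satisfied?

Inclusion-exclusion on the 3 forbidden self-matches:
Σ_{j=0}^{3} (-1)^j C(3,j)(7-j)!
= C(3,0)·7! - C(3,1)·6! + C(3,2)·5! - C(3,3)·4!
= 5040 - 2160 + 360 - 24
= 3216

3216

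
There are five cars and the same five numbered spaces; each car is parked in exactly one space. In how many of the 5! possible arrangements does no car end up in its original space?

44

!5 = 5! · Σ_{k=0}^{5} (-1)^k/k!
= 5! - 5!/1! + 5!/2! - 5!/3! + 5!/4! - 5!/5!
= 120 - 120 + 60 - 20 + 5 - 1
= 44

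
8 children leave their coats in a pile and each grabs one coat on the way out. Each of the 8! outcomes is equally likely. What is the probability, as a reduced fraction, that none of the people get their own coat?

Favorable outcomes: !8 = 14833.
Total outcomes: 8! = 40320.
Probability = 14833/40320 = 2119/5760.

2119/5760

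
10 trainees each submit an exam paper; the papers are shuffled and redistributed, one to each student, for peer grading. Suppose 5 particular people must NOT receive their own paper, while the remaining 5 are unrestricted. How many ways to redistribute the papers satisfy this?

2170680

Inclusion-exclusion on the 5 forbidden self-matches:
Σ_{j=0}^{5} (-1)^j C(5,j)(10-j)!
= C(5,0)·10! - C(5,1)·9! + C(5,2)·8! - C(5,3)·7! + C(5,4)·6! - C(5,5)·5!
= 3628800 - 1814400 + 403200 - 50400 + 3600 - 120
= 2170680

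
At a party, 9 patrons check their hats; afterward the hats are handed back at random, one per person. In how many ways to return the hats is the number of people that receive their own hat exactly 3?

22260

Pick the 3 fixed positions: C(9,3) = 84 ways.
The remaining 6 must be deranged: !6 = 265.
Total: 84 × 265 = 22260.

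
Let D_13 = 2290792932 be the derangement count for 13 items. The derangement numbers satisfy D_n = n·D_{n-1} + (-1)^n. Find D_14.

32071101049

D_14 = 14·2290792932 + 1 = 32071101049.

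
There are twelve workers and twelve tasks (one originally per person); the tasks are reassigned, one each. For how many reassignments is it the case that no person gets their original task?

By inclusion-exclusion, !12 = Σ (-1)^k · 12!/k! for k=0..12
= 12! - 12!/1! + 12!/2! - 12!/3! + 12!/4! - 12!/5! + 12!/6! - 12!/7! + 12!/8! - 12!/9! + 12!/10! - 12!/11! + 12!/12!
= 479001600 - 479001600 + 239500800 - 79833600 + 19958400 - 3991680 + 665280 - 95040 + 11880 - 1320 + 132 - 12 + 1
= 176214841

176214841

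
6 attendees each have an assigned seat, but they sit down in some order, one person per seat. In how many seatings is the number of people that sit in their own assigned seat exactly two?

Pick the 2 fixed positions: C(6,2) = 15 ways.
The other 4 form a derangement: !4 = 9.
Total: 15 × 9 = 135.

135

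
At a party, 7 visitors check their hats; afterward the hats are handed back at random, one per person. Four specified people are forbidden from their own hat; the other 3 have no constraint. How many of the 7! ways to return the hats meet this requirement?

2790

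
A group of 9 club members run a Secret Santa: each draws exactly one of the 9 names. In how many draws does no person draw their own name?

133496

By inclusion-exclusion, !9 = Σ (-1)^k · 9!/k! for k=0..9
= 9! - 9!/1! + 9!/2! - 9!/3! + 9!/4! - 9!/5! + 9!/6! - 9!/7! + 9!/8! - 9!/9!
= 362880 - 362880 + 181440 - 60480 + 15120 - 3024 + 504 - 72 + 9 - 1
= 133496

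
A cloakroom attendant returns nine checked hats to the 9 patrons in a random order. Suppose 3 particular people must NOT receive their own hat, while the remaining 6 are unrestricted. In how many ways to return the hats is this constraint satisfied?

256320

Inclusion-exclusion on the 3 forbidden self-matches:
Σ_{j=0}^{3} (-1)^j C(3,j)(9-j)!
= C(3,0)·9! - C(3,1)·8! + C(3,2)·7! - C(3,3)·6!
= 362880 - 120960 + 15120 - 720
= 256320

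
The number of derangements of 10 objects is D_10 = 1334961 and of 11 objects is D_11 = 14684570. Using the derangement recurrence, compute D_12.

176214841

D_12 = (12-1)·(D_11 + D_10) = 11·(14684570 + 1334961) = 11·16019531 = 176214841.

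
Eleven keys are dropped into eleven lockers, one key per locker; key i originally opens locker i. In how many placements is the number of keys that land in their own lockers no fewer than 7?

3356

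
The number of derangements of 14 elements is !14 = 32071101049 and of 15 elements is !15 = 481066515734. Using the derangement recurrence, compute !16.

7697064251745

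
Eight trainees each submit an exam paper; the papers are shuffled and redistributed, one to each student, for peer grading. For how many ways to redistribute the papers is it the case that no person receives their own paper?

14833

Use !n = n·!(n-1) + (-1)^n.
!8 = 8·1854 + 1 = 14833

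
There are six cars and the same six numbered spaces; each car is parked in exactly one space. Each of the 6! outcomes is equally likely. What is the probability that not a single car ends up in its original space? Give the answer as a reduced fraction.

Favorable outcomes: !6 = 265.
Total outcomes: 6! = 720.
Probability = 265/720 = 53/144.

53/144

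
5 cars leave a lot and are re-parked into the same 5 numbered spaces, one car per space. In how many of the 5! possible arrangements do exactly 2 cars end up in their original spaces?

20

Choose which 2 of the 5 are fixed: C(5,2) = 10.
The remaining 3 must be deranged: !3 = 2.
Total: 10 × 2 = 20.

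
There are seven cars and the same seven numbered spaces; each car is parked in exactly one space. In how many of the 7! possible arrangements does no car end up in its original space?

By inclusion-exclusion, !7 = Σ (-1)^k · 7!/k! for k=0..7
= 7! - 7!/1! + 7!/2! - 7!/3! + 7!/4! - 7!/5! + 7!/6! - 7!/7!
= 5040 - 5040 + 2520 - 840 + 210 - 42 + 7 - 1
= 1854

1854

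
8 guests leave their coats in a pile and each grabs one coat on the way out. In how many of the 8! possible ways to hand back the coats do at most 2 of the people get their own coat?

# with exactly i fixed is C(8,i)·!(8-i); sum over i=0..2:
  i=0: C(8,0)·!8 = 1·14833 = 14833
  i=1: C(8,1)·!7 = 8·1854 = 14832
  i=2: C(8,2)·!6 = 28·265 = 7420
Total = 37085.

37085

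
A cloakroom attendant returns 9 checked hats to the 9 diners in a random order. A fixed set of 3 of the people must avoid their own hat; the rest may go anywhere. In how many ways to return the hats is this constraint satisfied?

256320

Let A_j be the event that the j-th constrained one is fixed. By inclusion-exclusion over the 3 events:
Σ_{j=0}^{3} (-1)^j C(3,j)(9-j)!
= C(3,0)·9! - C(3,1)·8! + C(3,2)·7! - C(3,3)·6!
= 362880 - 120960 + 15120 - 720
= 256320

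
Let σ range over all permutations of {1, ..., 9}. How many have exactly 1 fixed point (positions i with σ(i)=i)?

133497

Choose which one of the 9 is fixed: C(9,1) = 9.
The other 8 form a derangement: !8 = 14833.
Total: 9 × 14833 = 133497.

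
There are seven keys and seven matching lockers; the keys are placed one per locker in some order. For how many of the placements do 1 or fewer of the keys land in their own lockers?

Sum C(7,i)·!(7-i) for i = 0..1:
  i=0: C(7,0)·!7 = 1·1854 = 1854
  i=1: C(7,1)·!6 = 7·265 = 1855
Total = 3709.

3709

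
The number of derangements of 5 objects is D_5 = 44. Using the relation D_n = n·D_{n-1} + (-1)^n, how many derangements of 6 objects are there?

265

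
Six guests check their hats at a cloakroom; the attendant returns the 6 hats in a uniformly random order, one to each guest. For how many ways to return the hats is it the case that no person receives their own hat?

265

Recurrence: !6 = 6·!5 + (-1)^6.
!6 = 6·44 + 1 = 265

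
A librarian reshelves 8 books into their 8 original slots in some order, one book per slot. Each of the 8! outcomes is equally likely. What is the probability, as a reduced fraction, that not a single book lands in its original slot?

2119/5760

Favorable outcomes: !8 = 14833.
Total outcomes: 8! = 40320.
Probability = 14833/40320 = 2119/5760.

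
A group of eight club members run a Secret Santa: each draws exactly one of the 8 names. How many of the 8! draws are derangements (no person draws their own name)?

14833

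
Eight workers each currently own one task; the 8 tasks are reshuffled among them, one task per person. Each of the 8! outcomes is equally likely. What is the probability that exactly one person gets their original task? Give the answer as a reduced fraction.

Favorable outcomes: C(8,1)·!7 = 8·1854 = 14832.
Total outcomes: 8! = 40320.
Probability = 14832/40320 = 103/280.

103/280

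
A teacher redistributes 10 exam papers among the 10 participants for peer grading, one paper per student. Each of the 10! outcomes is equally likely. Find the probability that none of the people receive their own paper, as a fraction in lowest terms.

Favorable outcomes: !10 = 1334961.
Total outcomes: 10! = 3628800.
Probability = 1334961/3628800 = 16481/44800.

16481/44800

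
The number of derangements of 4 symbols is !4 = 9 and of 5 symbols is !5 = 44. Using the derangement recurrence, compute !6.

265

!6 = (6-1)·(!5 + !4) = 5·(44 + 9) = 5·53 = 265.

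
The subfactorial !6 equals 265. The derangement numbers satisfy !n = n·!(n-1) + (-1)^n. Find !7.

!7 = 7·265 - 1 = 1854.

1854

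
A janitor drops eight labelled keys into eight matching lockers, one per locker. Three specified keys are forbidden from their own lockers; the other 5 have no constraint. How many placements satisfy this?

Let A_j be the event that the j-th constrained one is fixed. By inclusion-exclusion over the 3 events:
Σ_{j=0}^{3} (-1)^j C(3,j)(8-j)!
= C(3,0)·8! - C(3,1)·7! + C(3,2)·6! - C(3,3)·5!
= 40320 - 15120 + 2160 - 120
= 27240

27240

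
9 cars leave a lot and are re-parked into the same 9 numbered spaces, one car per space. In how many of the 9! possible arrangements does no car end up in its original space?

The subfactorial !9 = [9!/e] (nearest integer).
9! = 362880, and 362880/e ≈ 133496.09, so !9 = 133496.

133496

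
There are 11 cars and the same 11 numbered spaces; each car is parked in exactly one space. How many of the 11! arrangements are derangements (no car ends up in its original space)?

14684570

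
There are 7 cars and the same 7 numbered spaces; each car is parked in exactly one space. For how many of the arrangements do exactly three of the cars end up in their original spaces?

Choose which 3 of the 7 are fixed: C(7,3) = 35.
The remaining 4 must be deranged: !4 = 9.
Total: 35 × 9 = 315.

315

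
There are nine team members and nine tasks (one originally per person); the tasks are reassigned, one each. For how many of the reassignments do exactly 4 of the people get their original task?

5544

Pick the 4 fixed positions: C(9,4) = 126 ways.
The other 5 form a derangement: !5 = 44.
Total: 126 × 44 = 5544.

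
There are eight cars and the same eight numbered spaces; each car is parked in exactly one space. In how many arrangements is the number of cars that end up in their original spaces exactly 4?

Pick the 4 fixed positions: C(8,4) = 70 ways.
The remaining 4 must be deranged: !4 = 9.
Total: 70 × 9 = 630.

630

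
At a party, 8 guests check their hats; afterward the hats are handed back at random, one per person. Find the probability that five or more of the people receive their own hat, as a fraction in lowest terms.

47/13440

Favorable outcomes: Σ_{i≥5} C(8,i)·!(8-i) = 56·2 + 28·1 + 8·0 + 1·1 = 141.
Total outcomes: 8! = 40320.
Probability = 141/40320 = 47/13440.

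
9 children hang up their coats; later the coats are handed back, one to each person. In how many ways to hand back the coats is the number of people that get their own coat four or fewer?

Sum C(9,i)·!(9-i) for i = 0..4:
  i=0: C(9,0)·!9 = 1·133496 = 133496
  i=1: C(9,1)·!8 = 9·14833 = 133497
  i=2: C(9,2)·!7 = 36·1854 = 66744
  i=3: C(9,3)·!6 = 84·265 = 22260
  i=4: C(9,4)·!5 = 126·44 = 5544
Total = 361541.

361541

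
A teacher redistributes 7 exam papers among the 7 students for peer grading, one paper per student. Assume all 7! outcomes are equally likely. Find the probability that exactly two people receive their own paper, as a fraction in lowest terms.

Favorable outcomes: C(7,2)·!5 = 21·44 = 924.
Total outcomes: 7! = 5040.
Probability = 924/5040 = 11/60.

11/60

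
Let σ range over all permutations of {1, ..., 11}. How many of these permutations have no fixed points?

14684570

Use !n = (n-1)(!(n-1) + !(n-2)).
!11 = 10·(1334961 + 133496) = 10·1468457 = 14684570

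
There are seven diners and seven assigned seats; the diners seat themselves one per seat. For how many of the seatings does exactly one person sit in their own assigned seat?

Pick the single fixed position: C(7,1) = 7 ways.
The other 6 form a derangement: !6 = 265.
Total: 7 × 265 = 1855.

1855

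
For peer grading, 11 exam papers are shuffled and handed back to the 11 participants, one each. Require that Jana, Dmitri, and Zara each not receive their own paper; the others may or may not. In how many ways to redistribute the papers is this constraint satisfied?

30078720

Let A_j be the event that the j-th constrained one is fixed. By inclusion-exclusion over the 3 events:
Σ_{j=0}^{3} (-1)^j C(3,j)(11-j)!
= C(3,0)·11! - C(3,1)·10! + C(3,2)·9! - C(3,3)·8!
= 39916800 - 10886400 + 1088640 - 40320
= 30078720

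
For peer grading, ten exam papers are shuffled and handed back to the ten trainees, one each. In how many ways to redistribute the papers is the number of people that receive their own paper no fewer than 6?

Sum C(10,i)·!(10-i) for i = 6..10:
  i=6: C(10,6)·!4 = 210·9 = 1890
  i=7: C(10,7)·!3 = 120·2 = 240
  i=8: C(10,8)·!2 = 45·1 = 45
  i=9: C(10,9)·!1 = 10·0 = 0
  i=10: C(10,10)·!0 = 1·1 = 1
Total = 2176.

2176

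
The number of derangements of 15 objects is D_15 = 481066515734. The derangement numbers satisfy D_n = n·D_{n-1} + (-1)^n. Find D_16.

D_16 = 16·481066515734 + 1 = 7697064251745.

7697064251745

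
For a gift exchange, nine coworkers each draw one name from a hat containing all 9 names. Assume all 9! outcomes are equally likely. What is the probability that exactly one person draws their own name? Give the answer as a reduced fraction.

Favorable outcomes: C(9,1)·!8 = 9·14833 = 133497.
Total outcomes: 9! = 362880.
Probability = 133497/362880 = 2119/5760.

2119/5760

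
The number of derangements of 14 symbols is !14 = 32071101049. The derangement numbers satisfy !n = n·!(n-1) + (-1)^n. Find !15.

481066515734

!15 = 15·32071101049 - 1 = 481066515734.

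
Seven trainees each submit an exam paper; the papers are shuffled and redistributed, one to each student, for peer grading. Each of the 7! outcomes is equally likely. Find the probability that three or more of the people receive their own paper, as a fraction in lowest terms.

407/5040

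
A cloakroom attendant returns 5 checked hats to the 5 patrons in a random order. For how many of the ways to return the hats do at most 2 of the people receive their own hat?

109

Sum C(5,i)·!(5-i) for i = 0..2:
  i=0: C(5,0)·!5 = 1·44 = 44
  i=1: C(5,1)·!4 = 5·9 = 45
  i=2: C(5,2)·!3 = 10·2 = 20
Total = 109.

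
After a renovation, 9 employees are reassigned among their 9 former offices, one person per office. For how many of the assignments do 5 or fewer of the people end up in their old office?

362675

# with exactly i fixed is C(9,i)·!(9-i); sum over i=0..5:
  i=0: C(9,0)·!9 = 1·133496 = 133496
  i=1: C(9,1)·!8 = 9·14833 = 133497
  i=2: C(9,2)·!7 = 36·1854 = 66744
  i=3: C(9,3)·!6 = 84·265 = 22260
  i=4: C(9,4)·!5 = 126·44 = 5544
  i=5: C(9,5)·!4 = 126·9 = 1134
Total = 362675.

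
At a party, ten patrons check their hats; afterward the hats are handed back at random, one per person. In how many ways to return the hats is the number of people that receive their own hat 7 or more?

286

# with exactly i fixed is C(10,i)·!(10-i); sum over i=7..10:
  i=7: C(10,7)·!3 = 120·2 = 240
  i=8: C(10,8)·!2 = 45·1 = 45
  i=9: C(10,9)·!1 = 10·0 = 0
  i=10: C(10,10)·!0 = 1·1 = 1
Total = 286.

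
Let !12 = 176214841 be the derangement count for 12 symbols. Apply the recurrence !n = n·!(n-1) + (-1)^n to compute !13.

2290792932

!13 = 13·176214841 - 1 = 2290792932.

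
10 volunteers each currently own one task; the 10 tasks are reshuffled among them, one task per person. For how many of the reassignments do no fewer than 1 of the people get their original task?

2293839

Sum C(10,i)·!(10-i) for i = 1..10:
  i=1: C(10,1)·!9 = 10·133496 = 1334960
  i=2: C(10,2)·!8 = 45·14833 = 667485
  i=3: C(10,3)·!7 = 120·1854 = 222480
  i=4: C(10,4)·!6 = 210·265 = 55650
  i=5: C(10,5)·!5 = 252·44 = 11088
  i=6: C(10,6)·!4 = 210·9 = 1890
  i=7: C(10,7)·!3 = 120·2 = 240
  i=8: C(10,8)·!2 = 45·1 = 45
  i=9: C(10,9)·!1 = 10·0 = 0
  i=10: C(10,10)·!0 = 1·1 = 1
Total = 2293839.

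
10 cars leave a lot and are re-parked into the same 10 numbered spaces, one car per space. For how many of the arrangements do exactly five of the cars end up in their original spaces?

11088

Choose which 5 of the 10 are fixed: C(10,5) = 252.
The other 5 form a derangement: !5 = 44.
Total: 252 × 44 = 11088.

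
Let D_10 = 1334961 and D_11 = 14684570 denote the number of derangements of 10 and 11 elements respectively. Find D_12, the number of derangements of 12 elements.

176214841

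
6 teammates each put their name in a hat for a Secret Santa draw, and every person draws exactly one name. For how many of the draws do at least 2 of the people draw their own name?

# with exactly i fixed is C(6,i)·!(6-i); sum over i=2..6:
  i=2: C(6,2)·!4 = 15·9 = 135
  i=3: C(6,3)·!3 = 20·2 = 40
  i=4: C(6,4)·!2 = 15·1 = 15
  i=5: C(6,5)·!1 = 6·0 = 0
  i=6: C(6,6)·!0 = 1·1 = 1
Total = 191.

191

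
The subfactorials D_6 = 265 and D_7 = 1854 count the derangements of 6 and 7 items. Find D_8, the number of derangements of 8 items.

14833

D_8 = (8-1)·(D_7 + D_6) = 7·(1854 + 265) = 7·2119 = 14833.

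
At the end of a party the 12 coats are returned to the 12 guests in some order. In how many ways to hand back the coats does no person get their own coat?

176214841

Use !n = n·!(n-1) + (-1)^n.
!12 = 12·14684570 + 1 = 176214841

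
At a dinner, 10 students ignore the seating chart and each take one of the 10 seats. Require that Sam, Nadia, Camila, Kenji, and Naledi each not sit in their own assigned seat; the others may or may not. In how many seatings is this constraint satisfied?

Inclusion-exclusion on the 5 forbidden self-matches:
Σ_{j=0}^{5} (-1)^j C(5,j)(10-j)!
= C(5,0)·10! - C(5,1)·9! + C(5,2)·8! - C(5,3)·7! + C(5,4)·6! - C(5,5)·5!
= 3628800 - 1814400 + 403200 - 50400 + 3600 - 120
= 2170680

2170680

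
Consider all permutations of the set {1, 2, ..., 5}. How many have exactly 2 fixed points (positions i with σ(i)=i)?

20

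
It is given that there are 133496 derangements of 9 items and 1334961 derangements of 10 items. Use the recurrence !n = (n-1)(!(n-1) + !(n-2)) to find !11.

14684570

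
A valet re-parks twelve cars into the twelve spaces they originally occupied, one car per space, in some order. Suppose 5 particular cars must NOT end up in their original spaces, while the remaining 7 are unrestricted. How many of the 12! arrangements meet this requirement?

Let A_j be the event that the j-th constrained one is fixed. By inclusion-exclusion over the 5 events:
Σ_{j=0}^{5} (-1)^j C(5,j)(12-j)!
= C(5,0)·12! - C(5,1)·11! + C(5,2)·10! - C(5,3)·9! + C(5,4)·8! - C(5,5)·7!
= 479001600 - 199584000 + 36288000 - 3628800 + 201600 - 5040
= 312273360

312273360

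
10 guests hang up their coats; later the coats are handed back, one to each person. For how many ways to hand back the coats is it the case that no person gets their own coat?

1334961

Use !n = n·!(n-1) + (-1)^n.
!10 = 10·133496 + 1 = 1334961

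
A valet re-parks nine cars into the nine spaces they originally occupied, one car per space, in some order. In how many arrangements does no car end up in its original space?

By inclusion-exclusion, !9 = Σ (-1)^k · 9!/k! for k=0..9
= 9! - 9!/1! + 9!/2! - 9!/3! + 9!/4! - 9!/5! + 9!/6! - 9!/7! + 9!/8! - 9!/9!
= 362880 - 362880 + 181440 - 60480 + 15120 - 3024 + 504 - 72 + 9 - 1
= 133496

133496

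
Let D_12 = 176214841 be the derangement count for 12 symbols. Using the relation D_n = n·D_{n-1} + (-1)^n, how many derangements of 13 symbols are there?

2290792932

D_13 = 13·176214841 - 1 = 2290792932.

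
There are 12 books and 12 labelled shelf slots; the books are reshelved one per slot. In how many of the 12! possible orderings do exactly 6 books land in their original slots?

244860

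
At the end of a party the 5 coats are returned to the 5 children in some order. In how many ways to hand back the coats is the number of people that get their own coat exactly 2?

20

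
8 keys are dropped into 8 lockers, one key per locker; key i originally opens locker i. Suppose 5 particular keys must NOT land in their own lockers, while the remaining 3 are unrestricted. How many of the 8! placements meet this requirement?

21234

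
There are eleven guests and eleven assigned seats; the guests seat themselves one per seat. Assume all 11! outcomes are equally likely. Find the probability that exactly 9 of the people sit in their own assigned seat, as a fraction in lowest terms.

1/725760

Favorable outcomes: C(11,9)·!2 = 55·1 = 55.
Total outcomes: 11! = 39916800.
Probability = 55/39916800 = 1/725760.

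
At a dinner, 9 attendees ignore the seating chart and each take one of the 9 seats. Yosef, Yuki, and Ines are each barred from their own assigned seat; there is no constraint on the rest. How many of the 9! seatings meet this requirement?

Inclusion-exclusion on the 3 forbidden self-matches:
Σ_{j=0}^{3} (-1)^j C(3,j)(9-j)!
= C(3,0)·9! - C(3,1)·8! + C(3,2)·7! - C(3,3)·6!
= 362880 - 120960 + 15120 - 720
= 256320

256320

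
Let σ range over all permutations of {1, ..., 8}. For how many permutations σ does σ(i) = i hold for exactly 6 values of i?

Choose which 6 of the 8 are fixed: C(8,6) = 28.
The remaining 2 must be deranged: !2 = 1.
Total: 28 × 1 = 28.

28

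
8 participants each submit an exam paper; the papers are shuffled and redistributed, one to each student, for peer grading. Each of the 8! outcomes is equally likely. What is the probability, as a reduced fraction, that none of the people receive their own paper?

2119/5760

Favorable outcomes: !8 = 14833.
Total outcomes: 8! = 40320.
Probability = 14833/40320 = 2119/5760.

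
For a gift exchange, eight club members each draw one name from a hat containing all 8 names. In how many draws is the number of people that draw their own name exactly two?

7420

Pick the 2 fixed positions: C(8,2) = 28 ways.
The other 6 form a derangement: !6 = 265.
Total: 28 × 265 = 7420.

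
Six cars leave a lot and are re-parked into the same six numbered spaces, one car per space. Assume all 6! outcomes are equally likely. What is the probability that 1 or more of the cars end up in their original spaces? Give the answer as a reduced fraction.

91/144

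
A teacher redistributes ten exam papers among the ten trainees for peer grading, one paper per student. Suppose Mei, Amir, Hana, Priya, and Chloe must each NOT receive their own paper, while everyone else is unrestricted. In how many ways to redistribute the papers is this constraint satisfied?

2170680

Inclusion-exclusion on the 5 forbidden self-matches:
Σ_{j=0}^{5} (-1)^j C(5,j)(10-j)!
= C(5,0)·10! - C(5,1)·9! + C(5,2)·8! - C(5,3)·7! + C(5,4)·6! - C(5,5)·5!
= 3628800 - 1814400 + 403200 - 50400 + 3600 - 120
= 2170680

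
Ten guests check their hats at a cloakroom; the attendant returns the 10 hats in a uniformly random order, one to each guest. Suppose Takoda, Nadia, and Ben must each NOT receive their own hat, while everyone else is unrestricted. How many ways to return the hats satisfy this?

2656080

Let A_j be the event that the j-th constrained one is fixed. By inclusion-exclusion over the 3 events:
Σ_{j=0}^{3} (-1)^j C(3,j)(10-j)!
= C(3,0)·10! - C(3,1)·9! + C(3,2)·8! - C(3,3)·7!
= 3628800 - 1088640 + 120960 - 5040
= 2656080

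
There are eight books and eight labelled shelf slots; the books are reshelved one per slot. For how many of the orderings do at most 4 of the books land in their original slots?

# with exactly i fixed is C(8,i)·!(8-i); sum over i=0..4:
  i=0: C(8,0)·!8 = 1·14833 = 14833
  i=1: C(8,1)·!7 = 8·1854 = 14832
  i=2: C(8,2)·!6 = 28·265 = 7420
  i=3: C(8,3)·!5 = 56·44 = 2464
  i=4: C(8,4)·!4 = 70·9 = 630
Total = 40179.

40179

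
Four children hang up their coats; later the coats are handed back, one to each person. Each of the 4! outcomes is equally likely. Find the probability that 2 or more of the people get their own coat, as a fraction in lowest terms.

7/24

Favorable outcomes: Σ_{i≥2} C(4,i)·!(4-i) = 6·1 + 4·0 + 1·1 = 7.
Total outcomes: 4! = 24.
Probability = 7/24 = 7/24.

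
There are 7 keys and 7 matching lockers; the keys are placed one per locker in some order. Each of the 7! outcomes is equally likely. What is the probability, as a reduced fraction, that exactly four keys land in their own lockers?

1/72

Favorable outcomes: C(7,4)·!3 = 35·2 = 70.
Total outcomes: 7! = 5040.
Probability = 70/5040 = 1/72.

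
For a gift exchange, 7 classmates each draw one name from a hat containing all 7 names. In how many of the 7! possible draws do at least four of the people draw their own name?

92

Sum C(7,i)·!(7-i) for i = 4..7:
  i=4: C(7,4)·!3 = 35·2 = 70
  i=5: C(7,5)·!2 = 21·1 = 21
  i=6: C(7,6)·!1 = 7·0 = 0
  i=7: C(7,7)·!0 = 1·1 = 1
Total = 92.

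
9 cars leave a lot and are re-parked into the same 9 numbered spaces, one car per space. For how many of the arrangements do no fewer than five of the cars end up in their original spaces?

# with exactly i fixed is C(9,i)·!(9-i); sum over i=5..9:
  i=5: C(9,5)·!4 = 126·9 = 1134
  i=6: C(9,6)·!3 = 84·2 = 168
  i=7: C(9,7)·!2 = 36·1 = 36
  i=8: C(9,8)·!1 = 9·0 = 0
  i=9: C(9,9)·!0 = 1·1 = 1
Total = 1339.

1339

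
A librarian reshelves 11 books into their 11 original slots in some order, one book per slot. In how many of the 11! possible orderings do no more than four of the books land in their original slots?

Sum C(11,i)·!(11-i) for i = 0..4:
  i=0: C(11,0)·!11 = 1·14684570 = 14684570
  i=1: C(11,1)·!10 = 11·1334961 = 14684571
  i=2: C(11,2)·!9 = 55·133496 = 7342280
  i=3: C(11,3)·!8 = 165·14833 = 2447445
  i=4: C(11,4)·!7 = 330·1854 = 611820
Total = 39770686.

39770686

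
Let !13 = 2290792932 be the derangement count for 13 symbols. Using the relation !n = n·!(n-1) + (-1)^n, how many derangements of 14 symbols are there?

32071101049

!14 = 14·2290792932 + 1 = 32071101049.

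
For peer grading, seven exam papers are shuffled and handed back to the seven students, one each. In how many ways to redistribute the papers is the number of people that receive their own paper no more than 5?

5039

# with exactly i fixed is C(7,i)·!(7-i); sum over i=0..5:
  i=0: C(7,0)·!7 = 1·1854 = 1854
  i=1: C(7,1)·!6 = 7·265 = 1855
  i=2: C(7,2)·!5 = 21·44 = 924
  i=3: C(7,3)·!4 = 35·9 = 315
  i=4: C(7,4)·!3 = 35·2 = 70
  i=5: C(7,5)·!2 = 21·1 = 21
Total = 5039.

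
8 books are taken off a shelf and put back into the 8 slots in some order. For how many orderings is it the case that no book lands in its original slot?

The subfactorial !8 = [8!/e] (nearest integer).
8! = 40320, and 40320/e ≈ 14832.90, so !8 = 14833.

14833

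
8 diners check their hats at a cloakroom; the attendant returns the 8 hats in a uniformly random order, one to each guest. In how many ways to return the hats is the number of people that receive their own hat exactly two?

7420

Pick the 2 fixed positions: C(8,2) = 28 ways.
The remaining 6 must be deranged: !6 = 265.
Total: 28 × 265 = 7420.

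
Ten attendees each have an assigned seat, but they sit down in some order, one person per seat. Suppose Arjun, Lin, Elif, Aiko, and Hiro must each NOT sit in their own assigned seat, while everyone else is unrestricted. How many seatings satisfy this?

2170680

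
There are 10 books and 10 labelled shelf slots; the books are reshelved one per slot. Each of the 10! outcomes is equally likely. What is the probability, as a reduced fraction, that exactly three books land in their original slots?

Favorable outcomes: C(10,3)·!7 = 120·1854 = 222480.
Total outcomes: 10! = 3628800.
Probability = 222480/3628800 = 103/1680.

103/1680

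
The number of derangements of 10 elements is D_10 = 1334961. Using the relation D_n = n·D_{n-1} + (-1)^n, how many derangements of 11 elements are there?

14684570

D_11 = 11·1334961 - 1 = 14684570.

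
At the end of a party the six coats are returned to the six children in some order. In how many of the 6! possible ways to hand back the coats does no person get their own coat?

265

Recurrence: !6 = 6·!5 + (-1)^6.
!6 = 6·44 + 1 = 265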